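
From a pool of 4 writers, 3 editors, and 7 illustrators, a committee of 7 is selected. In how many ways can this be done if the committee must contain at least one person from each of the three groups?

2982

Unrestricted: C(14,7) = 3432 ways to pick any 7 of the 14.
Selections missing a whole group: no writers → C(10,7) = 120; no editors → C(11,7) = 330; no illustrators → C(7,7) = 1.
Add back selections omitting two groups (i.e. drawn from a single group): C(4,7) + C(3,7) + C(7,7) = 1.
By inclusion–exclusion: 3432 − 451 + 1 = 2982.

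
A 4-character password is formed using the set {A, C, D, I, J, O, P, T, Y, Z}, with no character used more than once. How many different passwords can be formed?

5040

Choose and order 4 of the 10 symbols: the first character has 10 options, the next 9, then 8, 7.
10 × 9 × 8 × 7 = 5040.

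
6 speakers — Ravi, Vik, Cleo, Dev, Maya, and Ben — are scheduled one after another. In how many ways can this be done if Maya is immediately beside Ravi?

240

Treat {Maya, Ravi} as a single unit. There are 5 units to order, and the pair itself can be ordered 2 ways.
So the count is 2·(5)! = 240.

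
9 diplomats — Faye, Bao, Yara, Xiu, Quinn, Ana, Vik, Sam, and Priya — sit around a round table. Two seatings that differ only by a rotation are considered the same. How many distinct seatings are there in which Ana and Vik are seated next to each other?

Treat {Ana, Vik} as one unit (2 internal orders) and seat the resulting 8 units around the table: (7)! circular arrangements.
So 2 × (7)! = 2 × 5040 = 10080.

10080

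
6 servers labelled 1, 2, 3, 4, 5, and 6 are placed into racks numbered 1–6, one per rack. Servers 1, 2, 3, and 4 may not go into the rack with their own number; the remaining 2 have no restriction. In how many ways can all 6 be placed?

Let Aᵢ (for 1 ≤ i ≤ 4) be the placements that put server i in its forbidden rack. Any j of these fix j positions, leaving (6−j)! ways to fill the rest, and there are C(4,j) ways to pick which j.
By inclusion–exclusion, the number of valid placements is Σ_{j=0}^{4} (−1)^j C(4,j)·(6−j)!.
Computing: 720 − 480 + 144 − 24 + 2 = 362.

362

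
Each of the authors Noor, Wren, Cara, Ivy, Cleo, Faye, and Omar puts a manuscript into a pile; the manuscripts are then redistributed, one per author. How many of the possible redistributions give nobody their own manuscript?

1854

Let Aᵢ be the assignments in which author i gets their own manuscript. We want the size of the complement of A₁∪…∪A_7.
By inclusion–exclusion this is Σ_{j=0}^{7} (−1)^j C(7,j)·(7−j)!.
Computing: 5040 − 5040 + 2520 − 840 + 210 − 42 + 7 − 1 = 1854.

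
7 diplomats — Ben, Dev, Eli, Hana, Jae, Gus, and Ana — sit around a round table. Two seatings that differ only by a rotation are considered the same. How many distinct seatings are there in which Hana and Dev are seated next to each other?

Glue Hana and Dev into a block (2 internal orders). Seating 6 units around a circle gives (5)! arrangements.
So 2 × (5)! = 2 × 120 = 240.

240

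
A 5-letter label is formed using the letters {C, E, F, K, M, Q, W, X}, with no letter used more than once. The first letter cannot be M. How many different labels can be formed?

5880

The first letter has 8−1 = 7 choices (anything except M).
The remaining 4 letters are filled from the other 7 symbols without repetition: 7 × 6 × 5 × 4 = 840.
Total: 7 × 840 = 5880.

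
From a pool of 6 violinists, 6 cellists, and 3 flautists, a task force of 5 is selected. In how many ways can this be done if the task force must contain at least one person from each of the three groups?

Unrestricted: C(15,5) = 3003 ways to pick any 5 of the 15.
Subtract selections that omit an entire group: no violinists → C(9,5) = 126; no cellists → C(9,5) = 126; no flautists → C(12,5) = 792.
Add back selections omitting two groups (i.e. drawn from a single group): C(6,5) + C(6,5) + C(3,5) = 12.
By inclusion–exclusion: 3003 − 1044 + 12 = 1971.

1971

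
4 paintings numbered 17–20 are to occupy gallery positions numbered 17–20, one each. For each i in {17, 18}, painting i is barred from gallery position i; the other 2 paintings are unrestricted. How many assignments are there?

14

Let Aᵢ (for i ∈ {17, 18}) be the placements that put painting i in its forbidden gallery position. Any j of these fix j positions, leaving (4−j)! ways to fill the rest, and there are C(2,j) ways to pick which j.
By inclusion–exclusion, the number of valid placements is Σ_{j=0}^{2} (−1)^j C(2,j)·(4−j)!.
Computing: 24 − 12 + 2 = 14.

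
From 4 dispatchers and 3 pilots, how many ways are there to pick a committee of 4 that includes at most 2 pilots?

31

Split by how many pilots are chosen (0 through 2).
Sum: C(3,0)·C(4,4) + C(3,1)·C(4,3) + C(3,2)·C(4,2) = 1 + 12 + 18 = 31.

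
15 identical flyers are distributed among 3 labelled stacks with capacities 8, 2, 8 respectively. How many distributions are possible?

Ignoring the caps, the number of non-negative solutions to x_1+…+x_3 = 15 is C(17,2) = 136.
Subtract solutions that violate a single cap (substitute x_i' = x_i − (cap_i+1)): x_1 ≥ 9 gives C(8,2) = 28; x_2 ≥ 3 gives C(14,2) = 91; x_3 ≥ 9 gives C(8,2) = 28. Together 147.
Add back pairs where two caps are both exceeded: 10 + 0 + 10 = 20.
By inclusion–exclusion the count is 136 − 147 + 20 = 9.

9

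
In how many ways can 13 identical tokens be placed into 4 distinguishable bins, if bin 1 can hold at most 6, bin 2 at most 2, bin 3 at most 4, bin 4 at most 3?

Without the upper bounds there are C(16,3) = 560 ways to split 13 among 4 bins.
Subtract solutions that violate a single cap (substitute x_i' = x_i − (cap_i+1)): x_1 ≥ 7 gives C(9,3) = 84; x_2 ≥ 3 gives C(13,3) = 286; x_3 ≥ 5 gives C(11,3) = 165; x_4 ≥ 4 gives C(12,3) = 220. Together 755.
Add back pairs where two caps are both exceeded: 20 + 4 + 10 + 56 + 84 + 35 = 209.
Subtract triples: 0 + 0 + 0 + 4 = 4.
By inclusion–exclusion the count is 560 − 755 + 209 − 4 = 10.

10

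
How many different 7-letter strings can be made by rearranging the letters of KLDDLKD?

KLDDLKD has 7 letters with D appearing 3 times, K appearing twice, and L appearing twice.
Dividing 7! = 5040 by 3!·2!·2! = 24 for the repeated letters gives 210.

210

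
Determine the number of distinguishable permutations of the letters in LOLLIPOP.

Letter multiplicities in LOLLIPOP: I×1, L×3, O×2, P×2.
So there are 8! / (3!·2!·2!) = 1680 distinguishable arrangements.

1680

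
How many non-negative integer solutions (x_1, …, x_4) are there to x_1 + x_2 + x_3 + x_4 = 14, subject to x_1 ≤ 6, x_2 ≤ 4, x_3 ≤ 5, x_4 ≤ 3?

Ignoring the caps, the number of non-negative solutions to x_1+…+x_4 = 14 is C(17,3) = 680.
Subtract solutions that violate a single cap (substitute x_i' = x_i − (cap_i+1)): x_1 ≥ 7 gives C(10,3) = 120; x_2 ≥ 5 gives C(12,3) = 220; x_3 ≥ 6 gives C(11,3) = 165; x_4 ≥ 4 gives C(13,3) = 286. Together 791.
Add back pairs where two caps are both exceeded: 10 + 4 + 20 + 20 + 56 + 35 = 145.
By inclusion–exclusion the count is 680 − 791 + 145 = 34.

34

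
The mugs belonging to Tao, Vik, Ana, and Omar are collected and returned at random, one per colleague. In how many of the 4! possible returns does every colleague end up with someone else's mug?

Let Aᵢ be the assignments in which colleague i gets their own mug. We want the size of the complement of A₁∪…∪A_4.
By inclusion–exclusion this is Σ_{j=0}^{4} (−1)^j C(4,j)·(4−j)!.
Computing: 24 − 24 + 12 − 4 + 1 = 9.

9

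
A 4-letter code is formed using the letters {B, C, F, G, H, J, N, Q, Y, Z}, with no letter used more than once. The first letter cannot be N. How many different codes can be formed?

The first letter has 10−1 = 9 choices (anything except N).
The remaining 3 letters are filled from the other 9 symbols without repetition: 9 × 8 × 7 = 504.
Total: 9 × 504 = 4536.

4536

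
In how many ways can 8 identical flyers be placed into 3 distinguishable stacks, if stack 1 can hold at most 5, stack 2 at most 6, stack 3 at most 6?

By stars and bars, unrestricted non-negative solutions to x_1+…+x_3 = 8 number C(8+2,2) = 45.
Subtract solutions that violate a single cap (substitute x_i' = x_i − (cap_i+1)): x_1 ≥ 6 gives C(4,2) = 6; x_2 ≥ 7 gives C(3,2) = 3; x_3 ≥ 7 gives C(3,2) = 3. Together 12.
No two caps can be exceeded simultaneously, so the pair terms are all 0.
By inclusion–exclusion the count is 45 − 12 + 0 = 33.

33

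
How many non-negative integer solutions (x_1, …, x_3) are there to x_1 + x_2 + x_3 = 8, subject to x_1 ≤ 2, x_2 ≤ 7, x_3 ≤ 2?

8

By stars and bars, unrestricted non-negative solutions to x_1+…+x_3 = 8 number C(8+2,2) = 45.
Subtract solutions that violate a single cap (substitute x_i' = x_i − (cap_i+1)): x_1 ≥ 3 gives C(7,2) = 21; x_2 ≥ 8 gives C(2,2) = 1; x_3 ≥ 3 gives C(7,2) = 21. Together 43.
Add back pairs where two caps are both exceeded: 0 + 6 + 0 = 6.
By inclusion–exclusion the count is 45 − 43 + 6 = 8.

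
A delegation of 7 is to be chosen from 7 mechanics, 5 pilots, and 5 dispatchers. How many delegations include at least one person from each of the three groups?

17745

Total 7-person selections from all 17: C(17,7) = 19448.
Subtract selections that omit an entire group: no mechanics → C(10,7) = 120; no pilots → C(12,7) = 792; no dispatchers → C(12,7) = 792.
Add back selections omitting two groups (i.e. drawn from a single group): C(7,7) + C(5,7) + C(5,7) = 1.
By inclusion–exclusion: 19448 − 1704 + 1 = 17745.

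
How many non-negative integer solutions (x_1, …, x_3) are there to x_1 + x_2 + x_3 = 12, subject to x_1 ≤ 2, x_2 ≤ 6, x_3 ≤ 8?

Ignoring the caps, the number of non-negative solutions to x_1+…+x_3 = 12 is C(14,2) = 91.
Subtract solutions that violate a single cap (substitute x_i' = x_i − (cap_i+1)): x_1 ≥ 3 gives C(11,2) = 55; x_2 ≥ 7 gives C(7,2) = 21; x_3 ≥ 9 gives C(5,2) = 10. Together 86.
Add back pairs where two caps are both exceeded: 6 + 1 + 0 = 7.
By inclusion–exclusion the count is 91 − 86 + 7 = 12.

12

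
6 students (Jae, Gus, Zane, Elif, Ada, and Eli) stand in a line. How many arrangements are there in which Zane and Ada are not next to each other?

480

There are 6! = 720 arrangements in all. If Zane and Ada are adjacent, merging them into one block gives 2·(5)! = 240 arrangements.
So 720 − 240 = 480 arrangements keep them apart.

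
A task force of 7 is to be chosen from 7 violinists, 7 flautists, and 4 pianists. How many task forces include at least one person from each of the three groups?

Total 7-person selections from all 18: C(18,7) = 31824.
Selections missing a whole group: no violinists → C(11,7) = 330; no flautists → C(11,7) = 330; no pianists → C(14,7) = 3432.
Add back selections omitting two groups (i.e. drawn from a single group): C(7,7) + C(7,7) + C(4,7) = 2.
By inclusion–exclusion: 31824 − 4092 + 2 = 27734.

27734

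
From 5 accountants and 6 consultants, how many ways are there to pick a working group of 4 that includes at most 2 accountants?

265

Split by how many accountants are chosen (0 through 2).
Sum: C(5,0)·C(6,4) + C(5,1)·C(6,3) + C(5,2)·C(6,2) = 15 + 100 + 150 = 265.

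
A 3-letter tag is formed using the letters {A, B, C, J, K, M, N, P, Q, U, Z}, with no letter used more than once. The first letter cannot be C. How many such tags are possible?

900

The first letter has 11−1 = 10 choices (anything except C).
The remaining 2 letters are filled from the other 10 symbols without repetition: 10 × 9 = 90.
Total: 10 × 90 = 900.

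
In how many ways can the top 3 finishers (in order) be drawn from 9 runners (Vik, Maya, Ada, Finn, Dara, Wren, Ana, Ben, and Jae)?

504

This is an ordered selection of 3 from 9: P(9,3).
That gives 9 × 8 × 7 = 504.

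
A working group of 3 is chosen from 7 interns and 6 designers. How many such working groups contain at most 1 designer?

161

Split by how many designers are chosen (0 through 1).
Sum: C(6,0)·C(7,3) + C(6,1)·C(7,2) = 35 + 126 = 161.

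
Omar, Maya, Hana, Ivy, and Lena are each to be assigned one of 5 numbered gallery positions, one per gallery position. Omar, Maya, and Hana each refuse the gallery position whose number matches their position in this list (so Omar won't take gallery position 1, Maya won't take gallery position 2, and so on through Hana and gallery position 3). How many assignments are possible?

Let Aᵢ (for i ∈ {1, 2, 3}) be the placements that put person i in their forbidden gallery position. Any j of these fix j positions, leaving (5−j)! ways to fill the rest, and there are C(3,j) ways to pick which j.
By inclusion–exclusion, the number of valid placements is Σ_{j=0}^{3} (−1)^j C(3,j)·(5−j)!.
Computing: 120 − 72 + 18 − 2 = 64.

64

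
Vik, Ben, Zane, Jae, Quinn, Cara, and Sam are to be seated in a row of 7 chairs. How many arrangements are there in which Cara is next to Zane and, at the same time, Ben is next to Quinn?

480

Treat {Cara,Zane} as one block (2 orders) and {Ben,Quinn} as another (2 orders).
That leaves 5 units to arrange: 2 × 2 × 5! = 4 × 120 = 480.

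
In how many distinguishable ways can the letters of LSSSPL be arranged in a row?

Letter multiplicities in LSSSPL: L×2, P×1, S×3.
The number of distinct arrangements is 6!/(3!·2!) = 720/12 = 60.

60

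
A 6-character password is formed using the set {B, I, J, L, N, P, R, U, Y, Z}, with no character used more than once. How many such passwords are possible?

151200

This is a permutation of 6 out of 10: P(10,6) = 10!/4!.
10 × 9 × 8 × 7 × 6 × 5 = 151200.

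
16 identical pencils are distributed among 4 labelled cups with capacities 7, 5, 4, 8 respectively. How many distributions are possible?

134

By stars and bars, unrestricted non-negative solutions to x_1+…+x_4 = 16 number C(16+3,3) = 969.
Subtract solutions that violate a single cap (substitute x_i' = x_i − (cap_i+1)): x_1 ≥ 8 gives C(11,3) = 165; x_2 ≥ 6 gives C(13,3) = 286; x_3 ≥ 5 gives C(14,3) = 364; x_4 ≥ 9 gives C(10,3) = 120. Together 935.
Add back pairs where two caps are both exceeded: 10 + 20 + 0 + 56 + 4 + 10 = 100.
By inclusion–exclusion the count is 969 − 935 + 100 = 134.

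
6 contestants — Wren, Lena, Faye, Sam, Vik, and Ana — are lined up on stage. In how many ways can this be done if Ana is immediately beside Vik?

Glue Ana and Vik into one block (2 internal orders), leaving 5 units to arrange in a row.
So the count is 2·(5)! = 240.

240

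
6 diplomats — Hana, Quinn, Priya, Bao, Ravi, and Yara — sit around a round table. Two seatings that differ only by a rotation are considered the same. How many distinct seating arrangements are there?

120

Seat Hana anywhere (absorbing the rotational symmetry), then permute the other 5: (5)! = 120.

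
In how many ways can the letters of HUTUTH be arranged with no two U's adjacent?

Total arrangements of HUTUTH: 6!/(2!·2!·2!) = 90.
If the two U's are adjacent, glue them into one block, leaving 5 items to arrange: (5)!/(2!·2!) = 30 ways.
Hence 90 − 30 = 60.

60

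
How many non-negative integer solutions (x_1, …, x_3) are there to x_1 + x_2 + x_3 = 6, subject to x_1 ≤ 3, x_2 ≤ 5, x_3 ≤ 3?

15

By stars and bars, unrestricted non-negative solutions to x_1+…+x_3 = 6 number C(6+2,2) = 28.
Subtract solutions that violate a single cap (substitute x_i' = x_i − (cap_i+1)): x_1 ≥ 4 gives C(4,2) = 6; x_2 ≥ 6 gives C(2,2) = 1; x_3 ≥ 4 gives C(4,2) = 6. Together 13.
No two caps can be exceeded simultaneously, so the pair terms are all 0.
By inclusion–exclusion the count is 28 − 13 + 0 = 15.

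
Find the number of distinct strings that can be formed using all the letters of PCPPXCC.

140

Letter multiplicities in PCPPXCC: C×3, P×3, X×1.
So there are 7! / (3!·3!) = 140 distinguishable arrangements.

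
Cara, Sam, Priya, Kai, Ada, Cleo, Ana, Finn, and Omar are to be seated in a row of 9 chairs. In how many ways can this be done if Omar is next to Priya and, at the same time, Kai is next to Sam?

20160

Treat {Omar,Priya} as one block (2 orders) and {Kai,Sam} as another (2 orders).
That leaves 7 units to arrange: 2 × 2 × 7! = 4 × 5040 = 20160.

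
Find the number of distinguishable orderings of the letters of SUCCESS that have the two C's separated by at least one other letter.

300

Total arrangements of SUCCESS: 7!/(3!·2!) = 420.
Arrangements with the C's together: treat CC as one letter, giving (6)!/(3!) = 120.
Hence 420 − 120 = 300.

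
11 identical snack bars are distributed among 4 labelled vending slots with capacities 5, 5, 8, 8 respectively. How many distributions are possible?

Ignoring the caps, the number of non-negative solutions to x_1+…+x_4 = 11 is C(14,3) = 364.
Subtract solutions that violate a single cap (substitute x_i' = x_i − (cap_i+1)): x_1 ≥ 6 gives C(8,3) = 56; x_2 ≥ 6 gives C(8,3) = 56; x_3 ≥ 9 gives C(5,3) = 10; x_4 ≥ 9 gives C(5,3) = 10. Together 132.
No two caps can be exceeded simultaneously, so the pair terms are all 0.
By inclusion–exclusion the count is 364 − 132 + 0 = 232.

232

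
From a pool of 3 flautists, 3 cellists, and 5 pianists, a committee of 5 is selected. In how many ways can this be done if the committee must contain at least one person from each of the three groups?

Total 5-person selections from all 11: C(11,5) = 462.
Subtract selections that omit an entire group: no flautists → C(8,5) = 56; no cellists → C(8,5) = 56; no pianists → C(6,5) = 6.
Add back selections omitting two groups (i.e. drawn from a single group): C(3,5) + C(3,5) + C(5,5) = 1.
By inclusion–exclusion: 462 − 118 + 1 = 345.

345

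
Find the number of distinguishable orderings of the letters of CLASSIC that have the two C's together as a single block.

Treat the 2 copies of C as a single block. The multiset to arrange is then {CC, A, I, L, S, S}, 6 items in all.
That gives (6)!/(2!) = 360 arrangements.

360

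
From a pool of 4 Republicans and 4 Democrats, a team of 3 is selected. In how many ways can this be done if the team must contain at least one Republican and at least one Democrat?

Unrestricted: C(8,3) = 56 ways to pick any 3 of the 8.
Subtract selections that omit an entire group: no Republicans → C(4,3) = 4; no Democrats → C(4,3) = 4.
Both groups omitted at once is impossible, so 56 − 8 = 48.

48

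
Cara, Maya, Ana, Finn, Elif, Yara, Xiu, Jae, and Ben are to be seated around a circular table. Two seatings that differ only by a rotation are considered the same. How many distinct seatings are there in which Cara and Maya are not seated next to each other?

30240

Without the restriction there are (8)! = 40320 seatings.
Seatings with Cara beside Maya: treat them as a block with 2 internal orders, giving 2 × (7)! = 10080.
Subtracting, 40320 − 10080 = 30240.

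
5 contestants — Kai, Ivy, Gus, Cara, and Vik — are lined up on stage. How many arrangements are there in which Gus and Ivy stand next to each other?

48

Glue Gus and Ivy into one block (2 internal orders), leaving 4 units to arrange in a row.
That gives 2 × 4! = 2 × 24 = 48.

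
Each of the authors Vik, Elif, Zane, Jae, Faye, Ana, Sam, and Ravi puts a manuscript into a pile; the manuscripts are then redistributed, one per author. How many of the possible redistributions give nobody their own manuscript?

Let Aᵢ be the assignments in which author i gets their own manuscript. We want the size of the complement of A₁∪…∪A_8.
By inclusion–exclusion this is Σ_{j=0}^{8} (−1)^j C(8,j)·(8−j)!.
Computing: 40320 − 40320 + 20160 − 6720 + 1680 − 336 + 56 − 8 + 1 = 14833.

14833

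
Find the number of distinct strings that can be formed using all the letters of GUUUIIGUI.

1260

Letter multiplicities in GUUUIIGUI: G×2, I×3, U×4.
Dividing 9! = 362880 by 4!·3!·2! = 288 for the repeated letters gives 1260.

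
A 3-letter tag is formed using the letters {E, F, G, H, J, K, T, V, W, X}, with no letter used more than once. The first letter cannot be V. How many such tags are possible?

The first letter has 10−1 = 9 choices (anything except V).
The remaining 2 letters are filled from the other 9 symbols without repetition: 9 × 8 = 72.
Total: 9 × 72 = 648.

648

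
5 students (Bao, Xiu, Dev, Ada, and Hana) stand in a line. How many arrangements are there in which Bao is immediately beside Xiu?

48

Glue Bao and Xiu into one block (2 internal orders), leaving 4 units to arrange in a row.
So the count is 2·(4)! = 48.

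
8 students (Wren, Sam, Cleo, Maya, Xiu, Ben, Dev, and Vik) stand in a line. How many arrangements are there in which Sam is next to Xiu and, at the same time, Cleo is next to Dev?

Treat {Sam,Xiu} as one block (2 orders) and {Cleo,Dev} as another (2 orders).
That leaves 6 units to arrange: 2 × 2 × 6! = 4 × 720 = 2880.

2880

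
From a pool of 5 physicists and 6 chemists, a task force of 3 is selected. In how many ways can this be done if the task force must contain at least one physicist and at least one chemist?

With no constraint there are C(11,3) = 165 possible selections.
Selections missing a whole group: no physicists → C(6,3) = 20; no chemists → C(5,3) = 10.
Both groups omitted at once is impossible, so 165 − 30 = 135.

135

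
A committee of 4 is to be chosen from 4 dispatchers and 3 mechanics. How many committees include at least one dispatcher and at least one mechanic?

34

Unrestricted: C(7,4) = 35 ways to pick any 4 of the 7.
Selections missing a whole group: no dispatchers → C(3,4) = 0; no mechanics → C(4,4) = 1.
Both groups omitted at once is impossible, so 35 − 1 = 34.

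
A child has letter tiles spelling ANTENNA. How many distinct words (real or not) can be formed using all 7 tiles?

420

ANTENNA has 7 letters with A appearing twice and N appearing 3 times.
So there are 7! / (3!·2!) = 420 distinguishable arrangements.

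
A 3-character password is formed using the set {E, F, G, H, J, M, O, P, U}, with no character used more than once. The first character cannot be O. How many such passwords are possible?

The first character has 9−1 = 8 choices (anything except O).
The remaining 2 characters are filled from the other 8 symbols without repetition: 8 × 7 = 56.
Total: 8 × 56 = 448.

448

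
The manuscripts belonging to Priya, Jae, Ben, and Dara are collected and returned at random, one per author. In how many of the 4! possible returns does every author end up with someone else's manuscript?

Count assignments avoiding every fixed point. For any j of the 4 authors fixed to their own manuscript, the other 4−j can be arranged in (4−j)! ways.
By inclusion–exclusion this is Σ_{j=0}^{4} (−1)^j C(4,j)·(4−j)!.
Computing: 24 − 24 + 12 − 4 + 1 = 9.

9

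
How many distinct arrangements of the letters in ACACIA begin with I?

10

With the first slot taken by I, it remains to arrange the other 5 letters (ACACA).
Those 5 letters have A appearing 3 times and C appearing twice, giving (5)!/(3!·2!) = 10.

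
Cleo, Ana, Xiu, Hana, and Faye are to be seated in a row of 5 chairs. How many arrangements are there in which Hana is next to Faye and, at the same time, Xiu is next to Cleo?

24

Treat {Hana,Faye} as one block (2 orders) and {Xiu,Cleo} as another (2 orders).
That leaves 3 units to arrange: 2 × 2 × 3! = 4 × 6 = 24.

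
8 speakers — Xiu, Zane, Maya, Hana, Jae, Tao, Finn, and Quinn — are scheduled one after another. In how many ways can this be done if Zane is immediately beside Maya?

Treat {Zane, Maya} as a single unit. There are 7 units to order, and the pair itself can be ordered 2 ways.
So the count is 2·(7)! = 10080.

10080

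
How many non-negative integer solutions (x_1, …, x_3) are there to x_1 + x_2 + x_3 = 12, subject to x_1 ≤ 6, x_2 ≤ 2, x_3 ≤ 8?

By stars and bars, unrestricted non-negative solutions to x_1+…+x_3 = 12 number C(12+2,2) = 91.
Subtract solutions that violate a single cap (substitute x_i' = x_i − (cap_i+1)): x_1 ≥ 7 gives C(7,2) = 21; x_2 ≥ 3 gives C(11,2) = 55; x_3 ≥ 9 gives C(5,2) = 10. Together 86.
Add back pairs where two caps are both exceeded: 6 + 0 + 1 = 7.
By inclusion–exclusion the count is 91 − 86 + 7 = 12.

12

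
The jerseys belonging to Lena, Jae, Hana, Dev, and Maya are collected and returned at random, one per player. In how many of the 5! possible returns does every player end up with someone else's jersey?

44

Let Aᵢ be the assignments in which player i gets their old jersey. We want the size of the complement of A₁∪…∪A_5.
By inclusion–exclusion this is Σ_{j=0}^{5} (−1)^j C(5,j)·(5−j)!.
Computing: 120 − 120 + 60 − 20 + 5 − 1 = 44.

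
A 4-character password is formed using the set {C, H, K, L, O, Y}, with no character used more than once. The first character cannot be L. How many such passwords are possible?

The first character has 6−1 = 5 choices (anything except L).
The remaining 3 characters are filled from the other 5 symbols without repetition: 5 × 4 × 3 = 60.
Total: 5 × 60 = 300.

300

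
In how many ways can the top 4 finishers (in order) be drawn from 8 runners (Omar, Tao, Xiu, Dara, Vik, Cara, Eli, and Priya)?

1680

There are 8 choices for 1st place, 7 for 2nd, and so on down to 5 for position 4.
That gives 8 × 7 × 6 × 5 = 1680.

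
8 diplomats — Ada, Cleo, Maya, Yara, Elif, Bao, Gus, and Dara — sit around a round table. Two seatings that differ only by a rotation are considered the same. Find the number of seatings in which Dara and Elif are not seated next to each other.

All circular seatings of 8 people number (7)! = 5040.
Seatings with Dara beside Elif: treat them as a block with 2 internal orders, giving 2 × (6)! = 1440.
Subtracting, 5040 − 1440 = 3600.

3600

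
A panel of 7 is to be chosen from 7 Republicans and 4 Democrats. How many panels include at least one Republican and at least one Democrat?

329

With no constraint there are C(11,7) = 330 possible selections.
Selections missing a whole group: no Republicans → C(4,7) = 0; no Democrats → C(7,7) = 1.
Both groups omitted at once is impossible, so 330 − 1 = 329.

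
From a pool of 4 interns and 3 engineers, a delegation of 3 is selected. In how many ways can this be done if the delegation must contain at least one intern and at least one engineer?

Unrestricted: C(7,3) = 35 ways to pick any 3 of the 7.
Selections missing a whole group: no interns → C(3,3) = 1; no engineers → C(4,3) = 4.
Both groups omitted at once is impossible, so 35 − 5 = 30.

30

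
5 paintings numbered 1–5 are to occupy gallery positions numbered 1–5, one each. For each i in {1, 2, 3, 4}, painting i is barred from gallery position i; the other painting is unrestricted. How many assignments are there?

Let Aᵢ (for 1 ≤ i ≤ 4) be the placements that put painting i in its forbidden gallery position. Any j of these fix j positions, leaving (5−j)! ways to fill the rest, and there are C(4,j) ways to pick which j.
By inclusion–exclusion, the number of valid placements is Σ_{j=0}^{4} (−1)^j C(4,j)·(5−j)!.
Computing: 120 − 96 + 36 − 8 + 1 = 53.

53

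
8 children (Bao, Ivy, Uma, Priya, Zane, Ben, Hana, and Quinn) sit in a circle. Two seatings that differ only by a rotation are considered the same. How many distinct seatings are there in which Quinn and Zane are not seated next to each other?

Without the restriction there are (7)! = 5040 seatings.
Those with Quinn next to Zane: fuse the pair into one unit and seat 7 units around a circle — 2·(6)! = 1440.
Subtracting, 5040 − 1440 = 3600.

3600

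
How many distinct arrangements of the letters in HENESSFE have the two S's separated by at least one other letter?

Total arrangements of HENESSFE: 8!/(3!·2!) = 3360.
Arrangements with the S's together: treat SS as one letter, giving (7)!/(3!) = 840.
Subtracting, 3360 − 840 = 2520 arrangements keep the S's apart.

2520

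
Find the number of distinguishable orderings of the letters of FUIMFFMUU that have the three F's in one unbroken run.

420

Treat the 3 copies of F as a single block. The multiset to arrange is then {FFF, I, M, M, U, U, U}, 7 items in all.
That gives (7)!/(3!·2!) = 420 arrangements.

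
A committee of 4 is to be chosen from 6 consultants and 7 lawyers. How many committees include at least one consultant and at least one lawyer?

Unrestricted: C(13,4) = 715 ways to pick any 4 of the 13.
Subtract selections that omit an entire group: no consultants → C(7,4) = 35; no lawyers → C(6,4) = 15.
Both groups omitted at once is impossible, so 715 − 50 = 665.

665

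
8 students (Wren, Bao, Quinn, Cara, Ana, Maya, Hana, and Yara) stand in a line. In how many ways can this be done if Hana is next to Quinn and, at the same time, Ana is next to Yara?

Treat {Hana,Quinn} as one block (2 orders) and {Ana,Yara} as another (2 orders).
That leaves 6 units to arrange: 2 × 2 × 6! = 4 × 720 = 2880.

2880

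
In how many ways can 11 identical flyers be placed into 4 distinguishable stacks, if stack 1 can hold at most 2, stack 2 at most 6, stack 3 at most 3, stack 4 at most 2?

By stars and bars, unrestricted non-negative solutions to x_1+…+x_4 = 11 number C(11+3,3) = 364.
Subtract solutions that violate a single cap (substitute x_i' = x_i − (cap_i+1)): x_1 ≥ 3 gives C(11,3) = 165; x_2 ≥ 7 gives C(7,3) = 35; x_3 ≥ 4 gives C(10,3) = 120; x_4 ≥ 3 gives C(11,3) = 165. Together 485.
Add back pairs where two caps are both exceeded: 4 + 35 + 56 + 1 + 4 + 35 = 135.
Subtract triples: 0 + 0 + 4 + 0 = 4.
By inclusion–exclusion the count is 364 − 485 + 135 − 4 = 10.

10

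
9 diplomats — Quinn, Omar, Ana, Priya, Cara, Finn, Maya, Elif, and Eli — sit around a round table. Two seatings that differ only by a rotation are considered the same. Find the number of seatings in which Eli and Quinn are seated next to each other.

10080

Treat {Eli, Quinn} as one unit (2 internal orders) and seat the resulting 8 units around the table: (7)! circular arrangements.
So 2 × (7)! = 2 × 5040 = 10080.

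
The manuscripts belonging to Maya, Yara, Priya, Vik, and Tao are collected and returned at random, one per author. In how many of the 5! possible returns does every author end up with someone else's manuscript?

This is the derangement count D_5: permutations of 5 items with no fixed point.
By inclusion–exclusion this is Σ_{j=0}^{5} (−1)^j C(5,j)·(5−j)!.
Computing: 120 − 120 + 60 − 20 + 5 − 1 = 44.

44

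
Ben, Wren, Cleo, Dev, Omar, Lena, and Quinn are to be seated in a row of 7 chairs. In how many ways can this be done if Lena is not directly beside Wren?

Of the 7! = 5040 arrangements, those with Lena and Wren adjacent number 2 × 6! = 1440 (treat the pair as a block with 2 internal orders).
Complementary counting: 5040 − 1440 = 3600.

3600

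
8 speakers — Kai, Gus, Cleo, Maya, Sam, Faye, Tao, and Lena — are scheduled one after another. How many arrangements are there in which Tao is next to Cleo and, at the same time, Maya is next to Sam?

Treat {Tao,Cleo} as one block (2 orders) and {Maya,Sam} as another (2 orders).
That leaves 6 units to arrange: 2 × 2 × 6! = 4 × 720 = 2880.

2880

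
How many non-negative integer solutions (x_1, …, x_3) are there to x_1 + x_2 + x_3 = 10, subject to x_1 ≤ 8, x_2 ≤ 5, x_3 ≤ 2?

15

Ignoring the caps, the number of non-negative solutions to x_1+…+x_3 = 10 is C(12,2) = 66.
Subtract solutions that violate a single cap (substitute x_i' = x_i − (cap_i+1)): x_1 ≥ 9 gives C(3,2) = 3; x_2 ≥ 6 gives C(6,2) = 15; x_3 ≥ 3 gives C(9,2) = 36. Together 54.
Add back pairs where two caps are both exceeded: 0 + 0 + 3 = 3.
By inclusion–exclusion the count is 66 − 54 + 3 = 15.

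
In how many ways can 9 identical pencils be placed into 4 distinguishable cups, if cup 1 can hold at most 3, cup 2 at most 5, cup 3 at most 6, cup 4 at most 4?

By stars and bars, unrestricted non-negative solutions to x_1+…+x_4 = 9 number C(9+3,3) = 220.
Subtract solutions that violate a single cap (substitute x_i' = x_i − (cap_i+1)): x_1 ≥ 4 gives C(8,3) = 56; x_2 ≥ 6 gives C(6,3) = 20; x_3 ≥ 7 gives C(5,3) = 10; x_4 ≥ 5 gives C(7,3) = 35. Together 121.
Add back pairs where two caps are both exceeded: 0 + 0 + 1 + 0 + 0 + 0 = 1.
By inclusion–exclusion the count is 220 − 121 + 1 = 100.

100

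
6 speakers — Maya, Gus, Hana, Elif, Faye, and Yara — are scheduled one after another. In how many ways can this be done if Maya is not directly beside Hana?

There are 6! = 720 arrangements in all. If Maya and Hana are adjacent, merging them into one block gives 2·(5)! = 240 arrangements.
So 720 − 240 = 480 arrangements keep them apart.

480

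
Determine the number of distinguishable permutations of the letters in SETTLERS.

Letter multiplicities in SETTLERS: E×2, L×1, R×1, S×2, T×2.
So there are 8! / (2!·2!·2!) = 5040 distinguishable arrangements.

5040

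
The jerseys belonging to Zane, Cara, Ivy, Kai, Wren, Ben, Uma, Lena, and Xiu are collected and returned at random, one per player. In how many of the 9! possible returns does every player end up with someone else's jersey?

133496

Let Aᵢ be the assignments in which player i gets their old jersey. We want the size of the complement of A₁∪…∪A_9.
By inclusion–exclusion this is Σ_{j=0}^{9} (−1)^j C(9,j)·(9−j)!.
Computing: 362880 − 362880 + 181440 − 60480 + 15120 − 3024 + 504 − 72 + 9 − 1 = 133496.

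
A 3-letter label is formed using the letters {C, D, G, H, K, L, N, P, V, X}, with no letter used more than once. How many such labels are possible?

With no repetition, fill the 3 letters in order: 10 choices, then 9, down to 8.
That product is 10 × 9 × 8 = 720.

720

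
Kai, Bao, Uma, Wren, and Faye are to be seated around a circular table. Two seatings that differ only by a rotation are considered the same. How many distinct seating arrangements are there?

24

Around a circle, 5 distinct people have 5!/5 = (4)! = 24 rotationally distinct seatings.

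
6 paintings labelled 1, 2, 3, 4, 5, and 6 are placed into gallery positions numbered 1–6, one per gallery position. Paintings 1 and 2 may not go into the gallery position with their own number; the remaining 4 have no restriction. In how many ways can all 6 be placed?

Let Aᵢ (for i ∈ {1, 2}) be the placements that put painting i in its forbidden gallery position. Any j of these fix j positions, leaving (6−j)! ways to fill the rest, and there are C(2,j) ways to pick which j.
By inclusion–exclusion, the number of valid placements is Σ_{j=0}^{2} (−1)^j C(2,j)·(6−j)!.
Computing: 720 − 240 + 24 = 504.

504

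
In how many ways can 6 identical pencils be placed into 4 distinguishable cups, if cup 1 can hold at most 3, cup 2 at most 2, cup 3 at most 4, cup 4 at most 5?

Ignoring the caps, the number of non-negative solutions to x_1+…+x_4 = 6 is C(9,3) = 84.
Subtract solutions that violate a single cap (substitute x_i' = x_i − (cap_i+1)): x_1 ≥ 4 gives C(5,3) = 10; x_2 ≥ 3 gives C(6,3) = 20; x_3 ≥ 5 gives C(4,3) = 4; x_4 ≥ 6 gives C(3,3) = 1. Together 35.
No two caps can be exceeded simultaneously, so the pair terms are all 0.
By inclusion–exclusion the count is 84 − 35 + 0 = 49.

49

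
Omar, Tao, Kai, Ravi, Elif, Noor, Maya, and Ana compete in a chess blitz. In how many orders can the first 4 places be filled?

This is an ordered selection of 4 from 8: P(8,4).
That gives 8 × 7 × 6 × 5 = 1680.

1680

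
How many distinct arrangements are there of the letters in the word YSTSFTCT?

3360

YSTSFTCT has 8 letters with S appearing twice and T appearing 3 times.
So there are 8! / (3!·2!) = 3360 distinguishable arrangements.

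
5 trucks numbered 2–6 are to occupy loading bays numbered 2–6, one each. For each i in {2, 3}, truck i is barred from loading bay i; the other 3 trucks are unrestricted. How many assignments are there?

Let Aᵢ (for i ∈ {2, 3}) be the placements that put truck i in its forbidden loading bay. Any j of these fix j positions, leaving (5−j)! ways to fill the rest, and there are C(2,j) ways to pick which j.
By inclusion–exclusion, the number of valid placements is Σ_{j=0}^{2} (−1)^j C(2,j)·(5−j)!.
Computing: 120 − 48 + 6 = 78.

78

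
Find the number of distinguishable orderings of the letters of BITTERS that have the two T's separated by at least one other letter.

Total arrangements of BITTERS: 7!/(2!) = 2520.
If the two T's are adjacent, glue them into one block, leaving 6 items to arrange: (6)! = 720 ways.
Hence 2520 − 720 = 1800.

1800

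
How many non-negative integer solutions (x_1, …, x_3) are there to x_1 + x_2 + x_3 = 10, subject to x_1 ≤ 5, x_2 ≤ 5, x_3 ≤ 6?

Ignoring the caps, the number of non-negative solutions to x_1+…+x_3 = 10 is C(12,2) = 66.
Subtract solutions that violate a single cap (substitute x_i' = x_i − (cap_i+1)): x_1 ≥ 6 gives C(6,2) = 15; x_2 ≥ 6 gives C(6,2) = 15; x_3 ≥ 7 gives C(5,2) = 10. Together 40.
No two caps can be exceeded simultaneously, so the pair terms are all 0.
By inclusion–exclusion the count is 66 − 40 + 0 = 26.

26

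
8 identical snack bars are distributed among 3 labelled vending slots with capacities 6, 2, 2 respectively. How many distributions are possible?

Ignoring the caps, the number of non-negative solutions to x_1+…+x_3 = 8 is C(10,2) = 45.
Subtract solutions that violate a single cap (substitute x_i' = x_i − (cap_i+1)): x_1 ≥ 7 gives C(3,2) = 3; x_2 ≥ 3 gives C(7,2) = 21; x_3 ≥ 3 gives C(7,2) = 21. Together 45.
Add back pairs where two caps are both exceeded: 0 + 0 + 6 = 6.
By inclusion–exclusion the count is 45 − 45 + 6 = 6.

6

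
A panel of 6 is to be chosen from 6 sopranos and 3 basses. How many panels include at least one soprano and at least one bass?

With no constraint there are C(9,6) = 84 possible selections.
Subtract selections that omit an entire group: no sopranos → C(3,6) = 0; no basses → C(6,6) = 1.
Both groups omitted at once is impossible, so 84 − 1 = 83.

83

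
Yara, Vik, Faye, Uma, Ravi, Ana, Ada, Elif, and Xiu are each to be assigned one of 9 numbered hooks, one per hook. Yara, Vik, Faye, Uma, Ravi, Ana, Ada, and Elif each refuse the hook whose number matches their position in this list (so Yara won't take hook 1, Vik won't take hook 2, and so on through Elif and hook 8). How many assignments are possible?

Let Aᵢ (for 1 ≤ i ≤ 8) be the placements that put person i in their forbidden hook. Any j of these fix j positions, leaving (9−j)! ways to fill the rest, and there are C(8,j) ways to pick which j.
By inclusion–exclusion, the number of valid placements is Σ_{j=0}^{8} (−1)^j C(8,j)·(9−j)!.
Computing: 362880 − 322560 + 141120 − 40320 + 8400 − 1344 + 168 − 16 + 1 = 148329.

148329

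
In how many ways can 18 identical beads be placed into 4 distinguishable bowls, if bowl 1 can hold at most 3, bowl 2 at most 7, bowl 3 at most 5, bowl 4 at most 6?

20

Without the upper bounds there are C(21,3) = 1330 ways to split 18 among 4 bowls.
Subtract solutions that violate a single cap (substitute x_i' = x_i − (cap_i+1)): x_1 ≥ 4 gives C(17,3) = 680; x_2 ≥ 8 gives C(13,3) = 286; x_3 ≥ 6 gives C(15,3) = 455; x_4 ≥ 7 gives C(14,3) = 364. Together 1785.
Add back pairs where two caps are both exceeded: 84 + 165 + 120 + 35 + 20 + 56 = 480.
Subtract triples: 1 + 0 + 4 + 0 = 5.
By inclusion–exclusion the count is 1330 − 1785 + 480 − 5 = 20.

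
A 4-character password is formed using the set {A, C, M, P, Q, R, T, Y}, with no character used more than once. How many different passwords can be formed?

1680

Choose and order 4 of the 8 symbols: the first character has 8 options, the next 7, then 6, 5.
8 × 7 × 6 × 5 = 1680.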